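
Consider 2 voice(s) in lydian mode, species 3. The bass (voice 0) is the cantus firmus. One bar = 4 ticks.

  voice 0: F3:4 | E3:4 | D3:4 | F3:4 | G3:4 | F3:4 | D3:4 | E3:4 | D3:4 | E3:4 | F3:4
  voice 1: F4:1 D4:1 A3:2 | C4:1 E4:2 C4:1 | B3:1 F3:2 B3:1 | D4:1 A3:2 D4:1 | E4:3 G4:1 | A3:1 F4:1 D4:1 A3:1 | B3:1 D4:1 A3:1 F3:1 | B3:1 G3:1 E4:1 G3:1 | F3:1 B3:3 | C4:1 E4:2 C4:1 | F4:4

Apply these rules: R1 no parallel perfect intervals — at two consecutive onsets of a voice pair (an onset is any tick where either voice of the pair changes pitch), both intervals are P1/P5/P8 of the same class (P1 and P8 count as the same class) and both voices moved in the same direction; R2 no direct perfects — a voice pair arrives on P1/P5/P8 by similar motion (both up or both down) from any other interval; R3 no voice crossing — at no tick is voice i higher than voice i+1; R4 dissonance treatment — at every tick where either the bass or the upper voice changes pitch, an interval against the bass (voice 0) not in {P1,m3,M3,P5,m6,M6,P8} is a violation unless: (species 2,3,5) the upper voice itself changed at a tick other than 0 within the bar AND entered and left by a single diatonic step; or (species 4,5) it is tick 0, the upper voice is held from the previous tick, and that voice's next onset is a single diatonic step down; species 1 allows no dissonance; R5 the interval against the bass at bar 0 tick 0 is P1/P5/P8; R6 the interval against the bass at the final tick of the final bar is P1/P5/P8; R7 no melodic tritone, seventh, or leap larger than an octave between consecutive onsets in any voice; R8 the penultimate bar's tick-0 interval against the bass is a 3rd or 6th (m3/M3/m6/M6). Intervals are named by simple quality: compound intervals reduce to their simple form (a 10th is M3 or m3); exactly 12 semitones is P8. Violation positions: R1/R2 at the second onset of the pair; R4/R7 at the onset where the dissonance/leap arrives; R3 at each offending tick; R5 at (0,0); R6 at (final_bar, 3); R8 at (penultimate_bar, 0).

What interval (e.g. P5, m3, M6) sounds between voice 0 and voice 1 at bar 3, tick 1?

voice 0=F3 voice 1=A3 -> M3

M3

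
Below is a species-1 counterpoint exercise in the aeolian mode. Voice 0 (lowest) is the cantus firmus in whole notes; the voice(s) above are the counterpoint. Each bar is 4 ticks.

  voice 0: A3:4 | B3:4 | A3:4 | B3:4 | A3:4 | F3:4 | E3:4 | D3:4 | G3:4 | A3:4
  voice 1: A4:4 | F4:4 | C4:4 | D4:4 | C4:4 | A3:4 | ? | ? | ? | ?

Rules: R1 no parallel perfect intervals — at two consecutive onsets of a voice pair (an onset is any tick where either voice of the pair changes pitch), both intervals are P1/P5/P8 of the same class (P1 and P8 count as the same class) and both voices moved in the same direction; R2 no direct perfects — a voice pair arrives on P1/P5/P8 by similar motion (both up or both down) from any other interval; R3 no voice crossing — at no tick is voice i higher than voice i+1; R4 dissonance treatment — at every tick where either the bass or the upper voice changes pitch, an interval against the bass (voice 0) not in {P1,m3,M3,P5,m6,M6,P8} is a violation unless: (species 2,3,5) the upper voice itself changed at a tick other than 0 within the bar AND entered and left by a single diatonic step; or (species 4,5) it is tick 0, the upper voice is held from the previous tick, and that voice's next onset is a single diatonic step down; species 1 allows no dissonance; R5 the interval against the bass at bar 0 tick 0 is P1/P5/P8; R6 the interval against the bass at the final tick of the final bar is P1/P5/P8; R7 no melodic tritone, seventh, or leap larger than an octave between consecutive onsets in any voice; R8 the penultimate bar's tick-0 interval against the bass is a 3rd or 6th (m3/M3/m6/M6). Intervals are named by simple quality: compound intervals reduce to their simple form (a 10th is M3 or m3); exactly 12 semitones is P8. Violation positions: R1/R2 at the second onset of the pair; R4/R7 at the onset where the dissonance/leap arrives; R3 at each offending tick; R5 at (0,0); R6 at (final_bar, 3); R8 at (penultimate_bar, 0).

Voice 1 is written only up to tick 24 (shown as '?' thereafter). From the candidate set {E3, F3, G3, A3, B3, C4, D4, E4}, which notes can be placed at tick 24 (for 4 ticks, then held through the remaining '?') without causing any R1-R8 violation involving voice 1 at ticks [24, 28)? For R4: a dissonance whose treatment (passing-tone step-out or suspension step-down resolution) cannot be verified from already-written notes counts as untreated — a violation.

E3: violates R2
F3: violates R4
G3: legal
A3: violates R4
B3: legal
C4: legal
D4: violates R4
E4: legal

{B3, C4, E4, G3}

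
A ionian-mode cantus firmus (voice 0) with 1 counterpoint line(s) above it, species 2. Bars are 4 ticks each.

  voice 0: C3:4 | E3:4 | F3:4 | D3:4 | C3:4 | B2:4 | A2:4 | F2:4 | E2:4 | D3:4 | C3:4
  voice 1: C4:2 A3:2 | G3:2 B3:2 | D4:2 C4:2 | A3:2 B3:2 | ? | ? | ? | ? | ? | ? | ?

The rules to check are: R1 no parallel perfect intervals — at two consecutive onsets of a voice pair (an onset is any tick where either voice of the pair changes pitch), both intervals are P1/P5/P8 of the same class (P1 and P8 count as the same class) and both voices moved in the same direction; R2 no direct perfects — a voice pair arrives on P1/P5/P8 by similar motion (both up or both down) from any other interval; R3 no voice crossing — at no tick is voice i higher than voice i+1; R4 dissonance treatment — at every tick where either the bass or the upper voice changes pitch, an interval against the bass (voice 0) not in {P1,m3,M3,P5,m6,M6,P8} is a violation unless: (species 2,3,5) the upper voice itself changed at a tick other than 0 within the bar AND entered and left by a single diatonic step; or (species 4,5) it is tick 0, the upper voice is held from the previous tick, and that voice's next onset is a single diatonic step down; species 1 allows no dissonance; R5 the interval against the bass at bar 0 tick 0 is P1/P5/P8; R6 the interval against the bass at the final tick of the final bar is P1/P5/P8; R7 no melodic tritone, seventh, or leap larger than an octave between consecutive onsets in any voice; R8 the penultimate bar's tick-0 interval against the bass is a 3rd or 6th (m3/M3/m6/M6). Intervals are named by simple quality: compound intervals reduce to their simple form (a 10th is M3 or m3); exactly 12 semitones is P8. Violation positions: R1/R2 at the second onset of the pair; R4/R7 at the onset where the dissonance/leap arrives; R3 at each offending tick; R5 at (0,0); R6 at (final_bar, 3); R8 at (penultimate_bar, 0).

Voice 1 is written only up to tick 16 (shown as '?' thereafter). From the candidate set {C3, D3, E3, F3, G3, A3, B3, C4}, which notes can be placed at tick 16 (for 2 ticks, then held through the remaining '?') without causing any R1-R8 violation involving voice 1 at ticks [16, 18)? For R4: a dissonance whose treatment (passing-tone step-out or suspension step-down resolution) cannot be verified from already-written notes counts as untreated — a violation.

C3: violates R2,R7
D3: violates R4
E3: legal
F3: violates R4,R7
G3: violates R2
A3: legal
B3: violates R4
C4: legal

{A3, C4, E3}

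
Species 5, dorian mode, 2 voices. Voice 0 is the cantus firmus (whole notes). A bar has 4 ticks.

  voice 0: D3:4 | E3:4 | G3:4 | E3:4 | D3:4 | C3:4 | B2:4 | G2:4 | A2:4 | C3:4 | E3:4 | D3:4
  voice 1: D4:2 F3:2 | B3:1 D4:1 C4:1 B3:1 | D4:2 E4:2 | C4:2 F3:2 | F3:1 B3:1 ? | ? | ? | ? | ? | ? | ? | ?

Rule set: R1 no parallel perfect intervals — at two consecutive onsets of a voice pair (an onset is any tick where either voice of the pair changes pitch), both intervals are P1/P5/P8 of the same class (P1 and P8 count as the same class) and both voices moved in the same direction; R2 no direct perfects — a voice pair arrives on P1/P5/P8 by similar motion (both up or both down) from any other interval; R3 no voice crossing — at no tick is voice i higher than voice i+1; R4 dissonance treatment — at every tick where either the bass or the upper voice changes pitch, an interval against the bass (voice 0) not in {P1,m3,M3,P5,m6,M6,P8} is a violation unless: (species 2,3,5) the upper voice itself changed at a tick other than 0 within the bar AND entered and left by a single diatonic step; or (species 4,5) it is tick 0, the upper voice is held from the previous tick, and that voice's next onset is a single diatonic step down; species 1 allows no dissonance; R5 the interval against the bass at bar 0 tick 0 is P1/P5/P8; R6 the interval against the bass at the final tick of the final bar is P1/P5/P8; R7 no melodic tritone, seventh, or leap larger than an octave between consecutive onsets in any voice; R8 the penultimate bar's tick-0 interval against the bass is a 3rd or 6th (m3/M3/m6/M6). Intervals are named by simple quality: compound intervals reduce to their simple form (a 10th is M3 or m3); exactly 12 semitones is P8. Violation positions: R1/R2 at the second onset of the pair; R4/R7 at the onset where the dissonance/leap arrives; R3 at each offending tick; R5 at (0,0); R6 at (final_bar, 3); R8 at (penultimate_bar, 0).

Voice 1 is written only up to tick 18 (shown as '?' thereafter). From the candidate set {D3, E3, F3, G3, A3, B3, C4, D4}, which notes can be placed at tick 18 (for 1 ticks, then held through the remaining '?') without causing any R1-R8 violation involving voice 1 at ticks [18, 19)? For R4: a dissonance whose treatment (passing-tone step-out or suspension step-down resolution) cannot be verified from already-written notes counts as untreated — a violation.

{A3, B3, D3, D4}

D3: legal
E3: violates R4
F3: violates R7
G3: violates R4
A3: legal
B3: legal
C4: violates R4
D4: legal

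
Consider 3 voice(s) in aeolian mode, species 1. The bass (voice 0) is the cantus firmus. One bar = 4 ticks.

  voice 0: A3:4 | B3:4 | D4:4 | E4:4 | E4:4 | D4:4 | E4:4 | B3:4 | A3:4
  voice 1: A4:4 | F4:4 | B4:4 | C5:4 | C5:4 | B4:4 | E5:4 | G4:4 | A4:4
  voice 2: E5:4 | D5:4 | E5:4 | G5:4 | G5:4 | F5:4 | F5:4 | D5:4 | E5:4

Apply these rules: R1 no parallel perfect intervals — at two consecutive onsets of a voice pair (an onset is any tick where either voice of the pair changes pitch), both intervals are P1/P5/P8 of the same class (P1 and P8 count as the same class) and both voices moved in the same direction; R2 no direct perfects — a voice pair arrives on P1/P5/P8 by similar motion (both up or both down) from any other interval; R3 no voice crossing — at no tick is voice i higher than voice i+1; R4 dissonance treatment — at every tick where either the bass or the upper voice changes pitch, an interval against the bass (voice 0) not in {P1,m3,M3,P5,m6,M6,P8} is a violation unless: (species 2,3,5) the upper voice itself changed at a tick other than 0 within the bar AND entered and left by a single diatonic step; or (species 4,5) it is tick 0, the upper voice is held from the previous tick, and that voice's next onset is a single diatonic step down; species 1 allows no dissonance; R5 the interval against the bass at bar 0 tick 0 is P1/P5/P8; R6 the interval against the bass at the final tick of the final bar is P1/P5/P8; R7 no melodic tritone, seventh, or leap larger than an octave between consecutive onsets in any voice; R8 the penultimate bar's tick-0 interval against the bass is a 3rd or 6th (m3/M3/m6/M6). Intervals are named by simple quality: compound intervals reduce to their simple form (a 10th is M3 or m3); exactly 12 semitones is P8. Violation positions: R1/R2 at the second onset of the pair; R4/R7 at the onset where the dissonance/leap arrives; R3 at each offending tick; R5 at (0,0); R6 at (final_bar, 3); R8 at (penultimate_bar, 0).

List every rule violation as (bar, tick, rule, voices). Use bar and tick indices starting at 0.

(1, 0, R4, (0, 1))
(2, 0, R4, (0, 2))
(2, 0, R7, (1,))
(3, 0, R2, (1, 2))
(6, 0, R2, (0, 1))
(6, 0, R4, (0, 2))
(7, 0, R2, (1, 2))
(8, 0, R1, (1, 2))

bar 0: v0=A3 v1=A4 v2=E5 downbeat P5
bar 1: v0=B3 v1=F4 v2=D5 downbeat m3
bar 2: v0=D4 v1=B4 v2=E5 downbeat M2
bar 3: v0=E4 v1=C5 v2=G5 downbeat m3
bar 4: v0=E4 v1=C5 v2=G5 downbeat m3
bar 5: v0=D4 v1=B4 v2=F5 downbeat m3
bar 6: v0=E4 v1=E5 v2=F5 downbeat m2
bar 7: v0=B3 v1=G4 v2=D5 downbeat m3
bar 8: v0=A3 v1=A4 v2=E5 downbeat P5
  -> R4 @ bar 1 tick 0 v(0, 1): B3/F4 TT untreated
  -> R4 @ bar 2 tick 0 v(0, 2): D4/E5 M2 untreated
  -> R7 @ bar 2 tick 0 v(1,): F4->B4 leap 6st
  -> R2 @ bar 3 tick 0 v(1, 2): B4/E5 P4 -> C5/G5 P5 similar
  -> R2 @ bar 6 tick 0 v(0, 1): D4/B4 M6 -> E4/E5 P8 similar
  -> R4 @ bar 6 tick 0 v(0, 2): E4/F5 m2 untreated
  -> R2 @ bar 7 tick 0 v(1, 2): E5/F5 m2 -> G4/D5 P5 similar
  -> R1 @ bar 8 tick 0 v(1, 2): G4/D5 P5 -> A4/E5 P5 similar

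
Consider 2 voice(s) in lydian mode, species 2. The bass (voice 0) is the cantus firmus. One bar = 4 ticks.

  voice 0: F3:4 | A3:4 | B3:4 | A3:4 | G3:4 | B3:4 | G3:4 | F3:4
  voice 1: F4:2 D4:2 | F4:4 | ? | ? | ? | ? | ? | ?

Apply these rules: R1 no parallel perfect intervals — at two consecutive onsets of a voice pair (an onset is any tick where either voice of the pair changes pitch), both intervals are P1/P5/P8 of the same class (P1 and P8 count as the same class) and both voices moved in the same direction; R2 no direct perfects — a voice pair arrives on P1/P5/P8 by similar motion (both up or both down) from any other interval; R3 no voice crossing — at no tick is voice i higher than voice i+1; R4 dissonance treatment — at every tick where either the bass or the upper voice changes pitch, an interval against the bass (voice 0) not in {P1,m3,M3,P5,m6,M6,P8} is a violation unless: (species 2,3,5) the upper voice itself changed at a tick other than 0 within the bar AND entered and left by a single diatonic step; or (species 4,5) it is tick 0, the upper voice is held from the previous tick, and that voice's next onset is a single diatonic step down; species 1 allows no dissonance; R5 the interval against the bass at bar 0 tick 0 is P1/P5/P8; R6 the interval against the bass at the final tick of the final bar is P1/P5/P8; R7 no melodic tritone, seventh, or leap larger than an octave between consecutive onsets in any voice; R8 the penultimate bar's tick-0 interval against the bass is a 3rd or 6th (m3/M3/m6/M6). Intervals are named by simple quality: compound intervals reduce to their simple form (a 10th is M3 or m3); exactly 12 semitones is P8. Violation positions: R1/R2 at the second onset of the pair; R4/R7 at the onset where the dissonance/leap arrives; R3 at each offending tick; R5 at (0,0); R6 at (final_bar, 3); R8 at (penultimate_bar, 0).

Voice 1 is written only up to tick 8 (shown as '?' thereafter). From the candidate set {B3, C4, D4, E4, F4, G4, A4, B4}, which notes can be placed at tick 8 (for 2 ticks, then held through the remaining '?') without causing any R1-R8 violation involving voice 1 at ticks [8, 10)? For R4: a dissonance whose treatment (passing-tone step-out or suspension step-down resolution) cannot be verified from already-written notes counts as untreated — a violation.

{D4, G4}

B3: violates R7
C4: violates R4
D4: legal
E4: violates R4
F4: violates R4
G4: legal
A4: violates R4
B4: violates R2,R7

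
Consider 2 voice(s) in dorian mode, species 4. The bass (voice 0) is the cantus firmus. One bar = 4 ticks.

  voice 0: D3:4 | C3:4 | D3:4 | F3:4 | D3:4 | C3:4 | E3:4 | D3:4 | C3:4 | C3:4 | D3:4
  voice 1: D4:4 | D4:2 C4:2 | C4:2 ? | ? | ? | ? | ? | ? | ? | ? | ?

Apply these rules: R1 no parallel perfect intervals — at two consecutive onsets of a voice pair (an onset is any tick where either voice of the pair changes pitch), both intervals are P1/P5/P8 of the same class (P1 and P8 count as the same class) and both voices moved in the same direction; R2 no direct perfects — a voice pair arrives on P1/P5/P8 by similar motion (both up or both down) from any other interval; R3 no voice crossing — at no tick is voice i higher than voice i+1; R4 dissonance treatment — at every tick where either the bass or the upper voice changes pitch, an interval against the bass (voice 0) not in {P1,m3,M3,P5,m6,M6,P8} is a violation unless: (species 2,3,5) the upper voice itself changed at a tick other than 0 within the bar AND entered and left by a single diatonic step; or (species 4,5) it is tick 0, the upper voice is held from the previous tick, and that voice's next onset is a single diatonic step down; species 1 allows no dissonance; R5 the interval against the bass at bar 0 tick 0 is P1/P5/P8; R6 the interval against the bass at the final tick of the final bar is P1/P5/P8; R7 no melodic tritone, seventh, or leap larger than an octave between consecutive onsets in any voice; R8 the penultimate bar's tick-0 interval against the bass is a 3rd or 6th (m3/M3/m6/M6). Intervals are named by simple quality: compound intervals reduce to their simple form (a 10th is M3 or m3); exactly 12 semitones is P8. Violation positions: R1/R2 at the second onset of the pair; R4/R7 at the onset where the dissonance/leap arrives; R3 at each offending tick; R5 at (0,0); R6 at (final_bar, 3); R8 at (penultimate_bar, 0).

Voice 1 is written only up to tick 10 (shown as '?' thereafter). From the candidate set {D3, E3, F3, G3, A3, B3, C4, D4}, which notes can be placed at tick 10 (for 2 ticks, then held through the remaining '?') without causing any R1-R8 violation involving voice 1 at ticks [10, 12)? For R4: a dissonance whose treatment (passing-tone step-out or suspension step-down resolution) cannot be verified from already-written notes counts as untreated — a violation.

{A3, B3, C4, D4, F3}

D3: violates R7
E3: violates R4
F3: legal
G3: violates R4
A3: legal
B3: legal
C4: legal
D4: legal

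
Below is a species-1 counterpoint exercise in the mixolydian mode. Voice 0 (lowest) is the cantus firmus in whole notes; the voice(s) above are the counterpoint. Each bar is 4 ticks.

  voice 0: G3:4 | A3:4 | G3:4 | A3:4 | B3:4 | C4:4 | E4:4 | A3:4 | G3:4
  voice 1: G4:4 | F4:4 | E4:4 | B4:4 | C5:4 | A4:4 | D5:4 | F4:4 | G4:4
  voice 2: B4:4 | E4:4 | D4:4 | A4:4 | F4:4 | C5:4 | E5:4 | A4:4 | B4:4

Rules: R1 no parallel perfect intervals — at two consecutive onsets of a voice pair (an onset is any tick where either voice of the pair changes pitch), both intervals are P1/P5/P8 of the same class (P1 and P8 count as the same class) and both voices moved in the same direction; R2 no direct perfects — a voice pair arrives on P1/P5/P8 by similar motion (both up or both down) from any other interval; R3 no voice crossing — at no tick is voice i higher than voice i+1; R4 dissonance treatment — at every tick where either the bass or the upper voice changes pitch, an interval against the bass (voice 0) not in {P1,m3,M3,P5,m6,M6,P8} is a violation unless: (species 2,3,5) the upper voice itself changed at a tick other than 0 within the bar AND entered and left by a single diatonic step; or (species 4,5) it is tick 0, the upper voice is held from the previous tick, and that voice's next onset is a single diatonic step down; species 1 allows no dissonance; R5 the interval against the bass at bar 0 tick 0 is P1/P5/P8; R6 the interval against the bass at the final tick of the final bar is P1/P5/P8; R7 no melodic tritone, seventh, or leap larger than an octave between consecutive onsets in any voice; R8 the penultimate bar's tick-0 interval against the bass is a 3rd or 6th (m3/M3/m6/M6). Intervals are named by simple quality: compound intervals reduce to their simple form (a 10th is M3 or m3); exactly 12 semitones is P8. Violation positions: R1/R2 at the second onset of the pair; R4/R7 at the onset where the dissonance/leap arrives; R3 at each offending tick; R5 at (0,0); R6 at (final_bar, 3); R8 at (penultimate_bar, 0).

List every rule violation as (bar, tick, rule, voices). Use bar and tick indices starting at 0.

(0, 0, R5, (0, 2))
(1, 0, R3, (1, 2))
(1, 1, R3, (1, 2))
(1, 2, R3, (1, 2))
(1, 3, R3, (1, 2))
(2, 0, R1, (0, 2))
(2, 0, R3, (1, 2))
(2, 1, R3, (1, 2))
(2, 2, R3, (1, 2))
(2, 3, R3, (1, 2))
(3, 0, R2, (0, 2))
(3, 0, R3, (1, 2))
(3, 0, R4, (0, 1))
(3, 1, R3, (1, 2))
(3, 2, R3, (1, 2))
(3, 3, R3, (1, 2))
(4, 0, R3, (1, 2))
(4, 0, R4, (0, 1))
(4, 0, R4, (0, 2))
(4, 1, R3, (1, 2))
(4, 2, R3, (1, 2))
(4, 3, R3, (1, 2))
(5, 0, R2, (0, 2))
(6, 0, R1, (0, 2))
(6, 0, R4, (0, 1))
(7, 0, R1, (0, 2))
(7, 0, R8, (0, 2))
(8, 3, R6, (0, 2))

bar 0: v0=G3 v1=G4 v2=B4 downbeat M3
bar 1: v0=A3 v1=F4 v2=E4 downbeat P5
bar 2: v0=G3 v1=E4 v2=D4 downbeat P5
bar 3: v0=A3 v1=B4 v2=A4 downbeat P8
bar 4: v0=B3 v1=C5 v2=F4 downbeat TT
bar 5: v0=C4 v1=A4 v2=C5 downbeat P8
bar 6: v0=E4 v1=D5 v2=E5 downbeat P8
bar 7: v0=A3 v1=F4 v2=A4 downbeat P8
bar 8: v0=G3 v1=G4 v2=B4 downbeat M3
  -> R5 @ bar 0 tick 0 v(0, 2): opens on M3
  -> R3 @ bar 1 tick 0 v(1, 2): F4 above E4
  -> R3 @ bar 1 tick 1 v(1, 2): F4 above E4
  -> R3 @ bar 1 tick 2 v(1, 2): F4 above E4
  -> R3 @ bar 1 tick 3 v(1, 2): F4 above E4
  -> R1 @ bar 2 tick 0 v(0, 2): A3/E4 P5 -> G3/D4 P5 similar
  -> R3 @ bar 2 tick 0 v(1, 2): E4 above D4
  -> R3 @ bar 2 tick 1 v(1, 2): E4 above D4
  -> R3 @ bar 2 tick 2 v(1, 2): E4 above D4
  -> R3 @ bar 2 tick 3 v(1, 2): E4 above D4
  -> R2 @ bar 3 tick 0 v(0, 2): G3/D4 P5 -> A3/A4 P8 similar
  -> R3 @ bar 3 tick 0 v(1, 2): B4 above A4
  -> R4 @ bar 3 tick 0 v(0, 1): A3/B4 M2 untreated
  -> R3 @ bar 3 tick 1 v(1, 2): B4 above A4
  -> R3 @ bar 3 tick 2 v(1, 2): B4 above A4
  -> R3 @ bar 3 tick 3 v(1, 2): B4 above A4
  -> R3 @ bar 4 tick 0 v(1, 2): C5 above F4
  -> R4 @ bar 4 tick 0 v(0, 1): B3/C5 m2 untreated
  -> R4 @ bar 4 tick 0 v(0, 2): B3/F4 TT untreated
  -> R3 @ bar 4 tick 1 v(1, 2): C5 above F4
  -> R3 @ bar 4 tick 2 v(1, 2): C5 above F4
  -> R3 @ bar 4 tick 3 v(1, 2): C5 above F4
  -> R2 @ bar 5 tick 0 v(0, 2): B3/F4 TT -> C4/C5 P8 similar
  -> R1 @ bar 6 tick 0 v(0, 2): C4/C5 P8 -> E4/E5 P8 similar
  -> R4 @ bar 6 tick 0 v(0, 1): E4/D5 m7 untreated
  -> R1 @ bar 7 tick 0 v(0, 2): E4/E5 P8 -> A3/A4 P8 similar
  -> R8 @ bar 7 tick 0 v(0, 2): penult P8 not 3rd/6th
  -> R6 @ bar 8 tick 3 v(0, 2): closes on M3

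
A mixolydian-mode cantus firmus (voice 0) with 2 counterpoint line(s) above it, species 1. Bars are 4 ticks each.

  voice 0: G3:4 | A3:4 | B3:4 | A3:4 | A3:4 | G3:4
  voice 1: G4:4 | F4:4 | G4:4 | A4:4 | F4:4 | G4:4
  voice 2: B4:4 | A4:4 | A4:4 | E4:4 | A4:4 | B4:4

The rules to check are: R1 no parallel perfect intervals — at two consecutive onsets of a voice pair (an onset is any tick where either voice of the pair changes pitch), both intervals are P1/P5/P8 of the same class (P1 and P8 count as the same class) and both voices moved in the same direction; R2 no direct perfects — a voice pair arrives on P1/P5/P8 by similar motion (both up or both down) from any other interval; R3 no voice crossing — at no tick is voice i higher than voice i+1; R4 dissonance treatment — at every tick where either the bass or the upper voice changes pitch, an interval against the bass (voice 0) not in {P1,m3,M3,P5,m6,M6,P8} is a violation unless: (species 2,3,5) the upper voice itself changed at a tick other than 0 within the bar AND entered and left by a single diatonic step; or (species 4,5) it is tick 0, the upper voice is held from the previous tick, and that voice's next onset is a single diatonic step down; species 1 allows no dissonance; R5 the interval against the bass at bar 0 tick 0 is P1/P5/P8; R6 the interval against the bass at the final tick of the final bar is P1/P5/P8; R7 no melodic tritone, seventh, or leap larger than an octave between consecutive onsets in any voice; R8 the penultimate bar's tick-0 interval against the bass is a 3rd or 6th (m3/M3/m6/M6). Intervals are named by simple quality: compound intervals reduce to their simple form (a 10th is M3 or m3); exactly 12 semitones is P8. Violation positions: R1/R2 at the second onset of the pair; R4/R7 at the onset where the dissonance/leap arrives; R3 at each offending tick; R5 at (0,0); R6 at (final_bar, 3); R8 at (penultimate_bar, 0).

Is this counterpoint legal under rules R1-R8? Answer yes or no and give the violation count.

No (9 violations)

bar 0: v0=G3 v1=G4 v2=B4 (M3)
bar 1: v0=A3 v1=F4 v2=A4 (P8)
bar 2: v0=B3 v1=G4 v2=A4 (m7)
bar 3: v0=A3 v1=A4 v2=E4 (P5)
bar 4: v0=A3 v1=F4 v2=A4 (P8)
bar 5: v0=G3 v1=G4 v2=B4 (M3)
  R5 @ bar0.0: opens on M3
  R4 @ bar2.0: B3/A4 m7 untreated
  R2 @ bar3.0: B3/A4 m7 -> A3/E4 P5 similar
  R3 @ bar3.0: A4 above E4
  R3 @ bar3.1: A4 above E4
  R3 @ bar3.2: A4 above E4
  R3 @ bar3.3: A4 above E4
  R8 @ bar4.0: penult P8 not 3rd/6th
  R6 @ bar5.3: closes on M3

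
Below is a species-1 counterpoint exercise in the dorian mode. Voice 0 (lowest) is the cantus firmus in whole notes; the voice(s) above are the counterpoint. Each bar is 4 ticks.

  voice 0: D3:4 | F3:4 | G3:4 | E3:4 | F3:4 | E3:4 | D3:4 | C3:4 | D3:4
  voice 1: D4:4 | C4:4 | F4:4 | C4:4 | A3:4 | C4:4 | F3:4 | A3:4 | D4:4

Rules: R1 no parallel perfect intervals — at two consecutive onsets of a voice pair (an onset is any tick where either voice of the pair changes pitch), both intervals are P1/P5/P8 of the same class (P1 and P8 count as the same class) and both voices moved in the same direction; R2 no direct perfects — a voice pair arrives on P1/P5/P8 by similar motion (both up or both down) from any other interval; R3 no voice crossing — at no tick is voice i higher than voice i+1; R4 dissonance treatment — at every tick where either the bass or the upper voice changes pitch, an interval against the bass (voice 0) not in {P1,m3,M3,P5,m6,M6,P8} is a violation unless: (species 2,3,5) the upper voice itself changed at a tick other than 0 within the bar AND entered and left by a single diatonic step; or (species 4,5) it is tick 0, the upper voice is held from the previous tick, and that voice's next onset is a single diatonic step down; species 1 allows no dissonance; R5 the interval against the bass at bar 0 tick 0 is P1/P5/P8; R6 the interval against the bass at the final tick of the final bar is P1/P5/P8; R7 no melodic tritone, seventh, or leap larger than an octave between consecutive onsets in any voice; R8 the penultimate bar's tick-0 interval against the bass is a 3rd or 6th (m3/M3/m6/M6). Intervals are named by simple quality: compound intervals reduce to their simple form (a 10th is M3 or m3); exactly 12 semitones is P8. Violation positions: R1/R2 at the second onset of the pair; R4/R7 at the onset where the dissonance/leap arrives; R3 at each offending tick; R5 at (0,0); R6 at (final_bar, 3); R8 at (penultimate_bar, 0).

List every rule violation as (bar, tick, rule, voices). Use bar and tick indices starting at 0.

bar 0: v0=D3 v1=D4 downbeat P8
bar 1: v0=F3 v1=C4 downbeat P5
bar 2: v0=G3 v1=F4 downbeat m7
bar 3: v0=E3 v1=C4 downbeat m6
bar 4: v0=F3 v1=A3 downbeat M3
bar 5: v0=E3 v1=C4 downbeat m6
bar 6: v0=D3 v1=F3 downbeat m3
bar 7: v0=C3 v1=A3 downbeat M6
bar 8: v0=D3 v1=D4 downbeat P8
  -> R4 @ bar 2 tick 0 v(0, 1): G3/F4 m7 untreated
  -> R2 @ bar 8 tick 0 v(0, 1): C3/A3 M6 -> D3/D4 P8 similar

(2, 0, R4, (0, 1))
(8, 0, R2, (0, 1))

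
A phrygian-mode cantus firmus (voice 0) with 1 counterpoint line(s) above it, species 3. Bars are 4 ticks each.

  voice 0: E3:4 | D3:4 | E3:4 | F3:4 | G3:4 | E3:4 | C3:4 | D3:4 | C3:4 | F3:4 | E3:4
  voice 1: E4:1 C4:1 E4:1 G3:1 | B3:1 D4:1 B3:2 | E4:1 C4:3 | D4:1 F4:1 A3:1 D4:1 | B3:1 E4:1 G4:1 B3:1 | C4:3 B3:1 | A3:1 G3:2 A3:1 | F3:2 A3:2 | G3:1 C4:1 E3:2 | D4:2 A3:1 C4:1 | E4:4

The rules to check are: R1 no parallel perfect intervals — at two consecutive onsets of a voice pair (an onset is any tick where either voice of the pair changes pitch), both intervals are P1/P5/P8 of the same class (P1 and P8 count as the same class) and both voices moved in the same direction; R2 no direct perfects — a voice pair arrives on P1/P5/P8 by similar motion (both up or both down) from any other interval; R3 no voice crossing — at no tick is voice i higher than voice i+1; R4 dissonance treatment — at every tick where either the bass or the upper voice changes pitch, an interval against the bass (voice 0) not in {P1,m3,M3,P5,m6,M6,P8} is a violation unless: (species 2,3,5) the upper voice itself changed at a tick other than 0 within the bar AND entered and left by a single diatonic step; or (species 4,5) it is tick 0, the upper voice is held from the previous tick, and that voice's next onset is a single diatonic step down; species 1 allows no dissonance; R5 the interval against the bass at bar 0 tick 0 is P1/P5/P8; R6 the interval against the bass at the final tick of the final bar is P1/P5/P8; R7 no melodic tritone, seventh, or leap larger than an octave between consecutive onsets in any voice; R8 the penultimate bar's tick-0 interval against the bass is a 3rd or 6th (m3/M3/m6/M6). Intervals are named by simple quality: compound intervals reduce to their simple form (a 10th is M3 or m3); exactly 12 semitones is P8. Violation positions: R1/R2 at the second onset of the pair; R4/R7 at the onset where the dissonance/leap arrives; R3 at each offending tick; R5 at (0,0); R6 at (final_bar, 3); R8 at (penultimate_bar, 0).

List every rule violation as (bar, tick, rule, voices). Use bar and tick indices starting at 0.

bar 0: v0=E3 v1=E4 downbeat P8
bar 1: v0=D3 v1=B3 downbeat M6
bar 2: v0=E3 v1=E4 downbeat P8
bar 3: v0=F3 v1=D4 downbeat M6
bar 4: v0=G3 v1=B3 downbeat M3
bar 5: v0=E3 v1=C4 downbeat m6
bar 6: v0=C3 v1=A3 downbeat M6
bar 7: v0=D3 v1=F3 downbeat m3
bar 8: v0=C3 v1=G3 downbeat P5
bar 9: v0=F3 v1=D4 downbeat M6
bar 10: v0=E3 v1=E4 downbeat P8
  -> R2 @ bar 2 tick 0 v(0, 1): D3/B3 M6 -> E3/E4 P8 similar
  -> R1 @ bar 8 tick 0 v(0, 1): D3/A3 P5 -> C3/G3 P5 similar
  -> R7 @ bar 9 tick 0 v(1,): E3->D4 leap 10st

(2, 0, R2, (0, 1))
(8, 0, R1, (0, 1))
(9, 0, R7, (1,))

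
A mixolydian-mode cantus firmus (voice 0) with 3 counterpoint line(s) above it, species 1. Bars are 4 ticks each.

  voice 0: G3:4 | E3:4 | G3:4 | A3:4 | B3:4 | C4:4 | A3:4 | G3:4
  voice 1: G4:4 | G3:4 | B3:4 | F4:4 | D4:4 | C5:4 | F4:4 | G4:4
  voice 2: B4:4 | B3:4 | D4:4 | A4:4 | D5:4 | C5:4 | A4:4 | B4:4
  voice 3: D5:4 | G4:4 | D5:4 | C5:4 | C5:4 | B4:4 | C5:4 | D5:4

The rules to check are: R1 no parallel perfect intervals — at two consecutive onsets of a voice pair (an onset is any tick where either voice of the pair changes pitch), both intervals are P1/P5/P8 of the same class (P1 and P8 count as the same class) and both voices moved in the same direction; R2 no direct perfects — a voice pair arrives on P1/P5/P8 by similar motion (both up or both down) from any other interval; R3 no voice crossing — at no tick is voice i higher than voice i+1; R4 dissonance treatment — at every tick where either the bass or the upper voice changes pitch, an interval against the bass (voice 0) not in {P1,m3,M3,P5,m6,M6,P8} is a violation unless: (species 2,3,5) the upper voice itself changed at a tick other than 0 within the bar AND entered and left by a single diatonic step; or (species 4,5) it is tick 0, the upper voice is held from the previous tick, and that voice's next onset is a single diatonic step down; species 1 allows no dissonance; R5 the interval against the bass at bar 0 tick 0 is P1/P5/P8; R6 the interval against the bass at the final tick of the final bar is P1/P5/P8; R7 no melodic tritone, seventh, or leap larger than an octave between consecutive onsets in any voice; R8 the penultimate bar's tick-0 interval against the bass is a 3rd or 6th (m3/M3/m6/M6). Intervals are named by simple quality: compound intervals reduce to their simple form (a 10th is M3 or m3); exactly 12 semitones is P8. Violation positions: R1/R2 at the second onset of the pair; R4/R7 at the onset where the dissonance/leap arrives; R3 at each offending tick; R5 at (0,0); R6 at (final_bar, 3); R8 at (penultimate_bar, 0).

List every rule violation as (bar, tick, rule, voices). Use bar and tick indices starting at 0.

bar 0: v0=G3 v1=G4 v2=B4 v3=D5 downbeat P5
bar 1: v0=E3 v1=G3 v2=B3 v3=G4 downbeat m3
bar 2: v0=G3 v1=B3 v2=D4 v3=D5 downbeat P5
bar 3: v0=A3 v1=F4 v2=A4 v3=C5 downbeat m3
bar 4: v0=B3 v1=D4 v2=D5 v3=C5 downbeat m2
bar 5: v0=C4 v1=C5 v2=C5 v3=B4 downbeat M7
bar 6: v0=A3 v1=F4 v2=A4 v3=C5 downbeat m3
bar 7: v0=G3 v1=G4 v2=B4 v3=D5 downbeat P5
  -> R5 @ bar 0 tick 0 v(0, 2): opens on M3
  -> R2 @ bar 1 tick 0 v(0, 2): G3/B4 M3 -> E3/B3 P5 similar
  -> R2 @ bar 1 tick 0 v(1, 3): G4/D5 P5 -> G3/G4 P8 similar
  -> R1 @ bar 2 tick 0 v(0, 2): E3/B3 P5 -> G3/D4 P5 similar
  -> R2 @ bar 2 tick 0 v(0, 3): E3/G4 m3 -> G3/D5 P5 similar
  -> R2 @ bar 2 tick 0 v(2, 3): B3/G4 m6 -> D4/D5 P8 similar
  -> R2 @ bar 3 tick 0 v(0, 2): G3/D4 P5 -> A3/A4 P8 similar
  -> R7 @ bar 3 tick 0 v(1,): B3->F4 leap 6st
  -> R3 @ bar 4 tick 0 v(2, 3): D5 above C5
  -> R4 @ bar 4 tick 0 v(0, 3): B3/C5 m2 untreated
  -> R3 @ bar 4 tick 1 v(2, 3): D5 above C5
  -> R3 @ bar 4 tick 2 v(2, 3): D5 above C5
  -> R3 @ bar 4 tick 3 v(2, 3): D5 above C5
  -> R2 @ bar 5 tick 0 v(0, 1): B3/D4 m3 -> C4/C5 P8 similar
  -> R3 @ bar 5 tick 0 v(2, 3): C5 above B4
  -> R4 @ bar 5 tick 0 v(0, 3): C4/B4 M7 untreated
  -> R7 @ bar 5 tick 0 v(1,): D4->C5 leap 10st
  -> R3 @ bar 5 tick 1 v(2, 3): C5 above B4
  -> R3 @ bar 5 tick 2 v(2, 3): C5 above B4
  -> R3 @ bar 5 tick 3 v(2, 3): C5 above B4
  -> R1 @ bar 6 tick 0 v(0, 2): C4/C5 P8 -> A3/A4 P8 similar
  -> R8 @ bar 6 tick 0 v(0, 2): penult P8 not 3rd/6th
  -> R1 @ bar 7 tick 0 v(1, 3): F4/C5 P5 -> G4/D5 P5 similar
  -> R6 @ bar 7 tick 3 v(0, 2): closes on M3

(0, 0, R5, (0, 2))
(1, 0, R2, (0, 2))
(1, 0, R2, (1, 3))
(2, 0, R1, (0, 2))
(2, 0, R2, (0, 3))
(2, 0, R2, (2, 3))
(3, 0, R2, (0, 2))
(3, 0, R7, (1,))
(4, 0, R3, (2, 3))
(4, 0, R4, (0, 3))
(4, 1, R3, (2, 3))
(4, 2, R3, (2, 3))
(4, 3, R3, (2, 3))
(5, 0, R2, (0, 1))
(5, 0, R3, (2, 3))
(5, 0, R4, (0, 3))
(5, 0, R7, (1,))
(5, 1, R3, (2, 3))
(5, 2, R3, (2, 3))
(5, 3, R3, (2, 3))
(6, 0, R1, (0, 2))
(6, 0, R8, (0, 2))
(7, 0, R1, (1, 3))
(7, 3, R6, (0, 2))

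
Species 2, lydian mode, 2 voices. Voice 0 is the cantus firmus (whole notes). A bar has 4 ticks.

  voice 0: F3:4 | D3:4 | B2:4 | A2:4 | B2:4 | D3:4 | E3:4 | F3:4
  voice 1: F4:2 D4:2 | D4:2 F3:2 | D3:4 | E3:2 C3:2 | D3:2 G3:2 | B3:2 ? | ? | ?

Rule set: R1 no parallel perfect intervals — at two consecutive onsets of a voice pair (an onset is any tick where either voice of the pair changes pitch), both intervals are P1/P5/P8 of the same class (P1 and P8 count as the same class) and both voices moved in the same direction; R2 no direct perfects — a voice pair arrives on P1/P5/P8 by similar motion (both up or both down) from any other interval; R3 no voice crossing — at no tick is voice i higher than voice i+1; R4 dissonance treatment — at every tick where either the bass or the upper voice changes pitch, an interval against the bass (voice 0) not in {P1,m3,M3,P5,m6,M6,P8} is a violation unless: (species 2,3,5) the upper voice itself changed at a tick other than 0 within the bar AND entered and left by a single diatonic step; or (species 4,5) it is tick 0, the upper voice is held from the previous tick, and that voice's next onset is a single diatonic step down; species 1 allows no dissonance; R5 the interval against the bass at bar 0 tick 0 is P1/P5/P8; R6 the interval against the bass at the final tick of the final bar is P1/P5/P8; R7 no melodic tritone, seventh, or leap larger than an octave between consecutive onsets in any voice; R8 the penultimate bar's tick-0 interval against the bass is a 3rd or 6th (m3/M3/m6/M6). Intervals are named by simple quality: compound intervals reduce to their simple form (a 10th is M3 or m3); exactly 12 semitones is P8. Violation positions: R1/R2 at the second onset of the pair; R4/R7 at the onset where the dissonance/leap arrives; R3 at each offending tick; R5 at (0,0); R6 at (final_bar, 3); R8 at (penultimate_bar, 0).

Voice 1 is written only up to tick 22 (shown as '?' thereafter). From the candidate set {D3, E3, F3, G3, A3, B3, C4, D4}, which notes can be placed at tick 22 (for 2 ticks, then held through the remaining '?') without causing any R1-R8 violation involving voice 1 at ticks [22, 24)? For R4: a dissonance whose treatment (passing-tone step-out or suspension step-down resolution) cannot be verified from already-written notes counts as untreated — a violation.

D3: legal
E3: violates R4
F3: violates R7
G3: violates R4
A3: legal
B3: legal
C4: violates R4
D4: legal

{A3, B3, D3, D4}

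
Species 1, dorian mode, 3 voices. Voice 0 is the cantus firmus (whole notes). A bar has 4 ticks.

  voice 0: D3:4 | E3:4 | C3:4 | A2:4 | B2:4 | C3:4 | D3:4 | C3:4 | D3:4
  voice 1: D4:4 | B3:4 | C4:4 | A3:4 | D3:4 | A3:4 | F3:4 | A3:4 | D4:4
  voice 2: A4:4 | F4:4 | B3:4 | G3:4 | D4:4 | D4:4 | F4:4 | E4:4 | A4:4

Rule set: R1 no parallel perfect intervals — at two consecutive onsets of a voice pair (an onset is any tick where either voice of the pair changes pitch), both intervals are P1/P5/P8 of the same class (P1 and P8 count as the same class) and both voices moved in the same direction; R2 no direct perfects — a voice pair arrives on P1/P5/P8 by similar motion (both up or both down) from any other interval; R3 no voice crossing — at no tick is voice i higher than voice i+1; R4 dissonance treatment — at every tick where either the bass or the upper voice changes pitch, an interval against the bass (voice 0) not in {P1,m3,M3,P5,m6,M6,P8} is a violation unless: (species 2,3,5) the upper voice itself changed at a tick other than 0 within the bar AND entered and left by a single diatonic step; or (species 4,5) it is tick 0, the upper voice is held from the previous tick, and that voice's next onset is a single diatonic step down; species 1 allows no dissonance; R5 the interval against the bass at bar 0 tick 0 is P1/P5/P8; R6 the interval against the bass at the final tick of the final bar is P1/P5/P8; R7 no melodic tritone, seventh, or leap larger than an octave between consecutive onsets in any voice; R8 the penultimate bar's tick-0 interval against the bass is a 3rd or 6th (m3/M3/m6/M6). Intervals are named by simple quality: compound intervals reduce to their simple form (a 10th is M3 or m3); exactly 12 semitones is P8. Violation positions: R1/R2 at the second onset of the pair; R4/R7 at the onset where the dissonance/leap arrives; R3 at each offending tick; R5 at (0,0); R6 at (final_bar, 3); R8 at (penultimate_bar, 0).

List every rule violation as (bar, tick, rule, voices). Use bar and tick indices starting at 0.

(1, 0, R4, (0, 2))
(2, 0, R3, (1, 2))
(2, 0, R4, (0, 2))
(2, 0, R7, (2,))
(2, 1, R3, (1, 2))
(2, 2, R3, (1, 2))
(2, 3, R3, (1, 2))
(3, 0, R1, (0, 1))
(3, 0, R3, (1, 2))
(3, 0, R4, (0, 2))
(3, 1, R3, (1, 2))
(3, 2, R3, (1, 2))
(3, 3, R3, (1, 2))
(5, 0, R4, (0, 2))
(8, 0, R1, (1, 2))
(8, 0, R2, (0, 1))
(8, 0, R2, (0, 2))

bar 0: v0=D3 v1=D4 v2=A4 downbeat P5
bar 1: v0=E3 v1=B3 v2=F4 downbeat m2
bar 2: v0=C3 v1=C4 v2=B3 downbeat M7
bar 3: v0=A2 v1=A3 v2=G3 downbeat m7
bar 4: v0=B2 v1=D3 v2=D4 downbeat m3
bar 5: v0=C3 v1=A3 v2=D4 downbeat M2
bar 6: v0=D3 v1=F3 v2=F4 downbeat m3
bar 7: v0=C3 v1=A3 v2=E4 downbeat M3
bar 8: v0=D3 v1=D4 v2=A4 downbeat P5
  -> R4 @ bar 1 tick 0 v(0, 2): E3/F4 m2 untreated
  -> R3 @ bar 2 tick 0 v(1, 2): C4 above B3
  -> R4 @ bar 2 tick 0 v(0, 2): C3/B3 M7 untreated
  -> R7 @ bar 2 tick 0 v(2,): F4->B3 leap 6st
  -> R3 @ bar 2 tick 1 v(1, 2): C4 above B3
  -> R3 @ bar 2 tick 2 v(1, 2): C4 above B3
  -> R3 @ bar 2 tick 3 v(1, 2): C4 above B3
  -> R1 @ bar 3 tick 0 v(0, 1): C3/C4 P8 -> A2/A3 P8 similar
  -> R3 @ bar 3 tick 0 v(1, 2): A3 above G3
  -> R4 @ bar 3 tick 0 v(0, 2): A2/G3 m7 untreated
  -> R3 @ bar 3 tick 1 v(1, 2): A3 above G3
  -> R3 @ bar 3 tick 2 v(1, 2): A3 above G3
  -> R3 @ bar 3 tick 3 v(1, 2): A3 above G3
  -> R4 @ bar 5 tick 0 v(0, 2): C3/D4 M2 untreated
  -> R1 @ bar 8 tick 0 v(1, 2): A3/E4 P5 -> D4/A4 P5 similar
  -> R2 @ bar 8 tick 0 v(0, 1): C3/A3 M6 -> D3/D4 P8 similar
  -> R2 @ bar 8 tick 0 v(0, 2): C3/E4 M3 -> D3/A4 P5 similar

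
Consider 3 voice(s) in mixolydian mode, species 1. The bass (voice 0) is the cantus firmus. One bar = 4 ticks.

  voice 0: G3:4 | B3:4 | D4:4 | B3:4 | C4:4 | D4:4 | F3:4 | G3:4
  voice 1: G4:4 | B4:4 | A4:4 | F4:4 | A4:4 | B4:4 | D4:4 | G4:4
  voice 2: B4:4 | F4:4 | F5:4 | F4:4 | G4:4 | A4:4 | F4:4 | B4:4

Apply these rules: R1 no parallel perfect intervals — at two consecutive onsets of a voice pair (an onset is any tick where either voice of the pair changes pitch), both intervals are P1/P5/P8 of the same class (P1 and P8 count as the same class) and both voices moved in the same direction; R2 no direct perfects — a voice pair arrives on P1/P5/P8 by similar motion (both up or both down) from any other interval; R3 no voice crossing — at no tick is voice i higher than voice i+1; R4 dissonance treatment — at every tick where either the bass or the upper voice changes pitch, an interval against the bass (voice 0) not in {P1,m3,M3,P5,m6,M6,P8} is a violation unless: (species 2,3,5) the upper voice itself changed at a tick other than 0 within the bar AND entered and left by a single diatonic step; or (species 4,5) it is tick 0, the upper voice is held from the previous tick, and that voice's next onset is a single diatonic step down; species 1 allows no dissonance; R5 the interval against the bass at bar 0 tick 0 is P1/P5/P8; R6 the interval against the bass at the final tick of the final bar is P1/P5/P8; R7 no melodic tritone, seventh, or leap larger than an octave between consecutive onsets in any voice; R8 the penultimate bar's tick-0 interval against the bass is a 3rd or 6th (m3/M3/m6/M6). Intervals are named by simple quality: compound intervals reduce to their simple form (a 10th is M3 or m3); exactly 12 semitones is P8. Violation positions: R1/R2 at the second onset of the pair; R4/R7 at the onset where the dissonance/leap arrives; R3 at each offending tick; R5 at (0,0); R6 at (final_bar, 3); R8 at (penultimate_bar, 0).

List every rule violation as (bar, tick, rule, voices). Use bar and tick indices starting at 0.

(0, 0, R5, (0, 2))
(1, 0, R1, (0, 1))
(1, 0, R3, (1, 2))
(1, 0, R4, (0, 2))
(1, 0, R7, (2,))
(1, 1, R3, (1, 2))
(1, 2, R3, (1, 2))
(1, 3, R3, (1, 2))
(3, 0, R2, (1, 2))
(3, 0, R4, (0, 1))
(3, 0, R4, (0, 2))
(4, 0, R2, (0, 2))
(4, 0, R3, (1, 2))
(4, 1, R3, (1, 2))
(4, 2, R3, (1, 2))
(4, 3, R3, (1, 2))
(5, 0, R1, (0, 2))
(5, 0, R3, (1, 2))
(5, 1, R3, (1, 2))
(5, 2, R3, (1, 2))
(5, 3, R3, (1, 2))
(6, 0, R2, (0, 2))
(6, 0, R8, (0, 2))
(7, 0, R2, (0, 1))
(7, 0, R7, (2,))
(7, 3, R6, (0, 2))

bar 0: v0=G3 v1=G4 v2=B4 downbeat M3
bar 1: v0=B3 v1=B4 v2=F4 downbeat TT
bar 2: v0=D4 v1=A4 v2=F5 downbeat m3
bar 3: v0=B3 v1=F4 v2=F4 downbeat TT
bar 4: v0=C4 v1=A4 v2=G4 downbeat P5
bar 5: v0=D4 v1=B4 v2=A4 downbeat P5
bar 6: v0=F3 v1=D4 v2=F4 downbeat P8
bar 7: v0=G3 v1=G4 v2=B4 downbeat M3
  -> R5 @ bar 0 tick 0 v(0, 2): opens on M3
  -> R1 @ bar 1 tick 0 v(0, 1): G3/G4 P8 -> B3/B4 P8 similar
  -> R3 @ bar 1 tick 0 v(1, 2): B4 above F4
  -> R4 @ bar 1 tick 0 v(0, 2): B3/F4 TT untreated
  -> R7 @ bar 1 tick 0 v(2,): B4->F4 leap 6st
  -> R3 @ bar 1 tick 1 v(1, 2): B4 above F4
  -> R3 @ bar 1 tick 2 v(1, 2): B4 above F4
  -> R3 @ bar 1 tick 3 v(1, 2): B4 above F4
  -> R2 @ bar 3 tick 0 v(1, 2): A4/F5 m6 -> F4/F4 P1 similar
  -> R4 @ bar 3 tick 0 v(0, 1): B3/F4 TT untreated
  -> R4 @ bar 3 tick 0 v(0, 2): B3/F4 TT untreated
  -> R2 @ bar 4 tick 0 v(0, 2): B3/F4 TT -> C4/G4 P5 similar
  -> R3 @ bar 4 tick 0 v(1, 2): A4 above G4
  -> R3 @ bar 4 tick 1 v(1, 2): A4 above G4
  -> R3 @ bar 4 tick 2 v(1, 2): A4 above G4
  -> R3 @ bar 4 tick 3 v(1, 2): A4 above G4
  -> R1 @ bar 5 tick 0 v(0, 2): C4/G4 P5 -> D4/A4 P5 similar
  -> R3 @ bar 5 tick 0 v(1, 2): B4 above A4
  -> R3 @ bar 5 tick 1 v(1, 2): B4 above A4
  -> R3 @ bar 5 tick 2 v(1, 2): B4 above A4
  -> R3 @ bar 5 tick 3 v(1, 2): B4 above A4
  -> R2 @ bar 6 tick 0 v(0, 2): D4/A4 P5 -> F3/F4 P8 similar
  -> R8 @ bar 6 tick 0 v(0, 2): penult P8 not 3rd/6th
  -> R2 @ bar 7 tick 0 v(0, 1): F3/D4 M6 -> G3/G4 P8 similar
  -> R7 @ bar 7 tick 0 v(2,): F4->B4 leap 6st
  -> R6 @ bar 7 tick 3 v(0, 2): closes on M3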